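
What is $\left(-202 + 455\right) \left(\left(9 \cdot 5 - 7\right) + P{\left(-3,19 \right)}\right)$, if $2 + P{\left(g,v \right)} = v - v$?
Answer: $9108$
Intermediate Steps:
$P{\left(g,v \right)} = -2$ ($P{\left(g,v \right)} = -2 + \left(v - v\right) = -2 + 0 = -2$)
$\left(-202 + 455\right) \left(\left(9 \cdot 5 - 7\right) + P{\left(-3,19 \right)}\right) = \left(-202 + 455\right) \left(\left(9 \cdot 5 - 7\right) - 2\right) = 253 \left(\left(45 - 7\right) - 2\right) = 253 \left(38 - 2\right) = 253 \cdot 36 = 9108$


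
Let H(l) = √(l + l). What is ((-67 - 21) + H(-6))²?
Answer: 7732 - 352*I*√3 ≈ 7732.0 - 609.68*I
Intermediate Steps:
H(l) = √2*√l (H(l) = √(2*l) = √2*√l)
((-67 - 21) + H(-6))² = ((-67 - 21) + √2*√(-6))² = (-88 + √2*(I*√6))² = (-88 + 2*I*√3)²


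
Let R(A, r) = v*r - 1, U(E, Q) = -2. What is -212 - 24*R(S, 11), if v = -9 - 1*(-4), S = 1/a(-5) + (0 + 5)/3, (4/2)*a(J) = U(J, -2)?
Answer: 1132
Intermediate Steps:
a(J) = -1 (a(J) = (1/2)*(-2) = -1)
S = 2/3 (S = 1/(-1) + (0 + 5)/3 = 1*(-1) + 5*(1/3) = -1 + 5/3 = 2/3 ≈ 0.66667)
v = -5 (v = -9 + 4 = -5)
R(A, r) = -1 - 5*r (R(A, r) = -5*r - 1 = -1 - 5*r)
-212 - 24*R(S, 11) = -212 - 24*(-1 - 5*11) = -212 - 24*(-1 - 55) = -212 - 24*(-56) = -212 + 1344 = 1132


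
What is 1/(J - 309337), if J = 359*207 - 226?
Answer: -1/235250 ≈ -4.2508e-6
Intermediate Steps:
J = 74087 (J = 74313 - 226 = 74087)
1/(J - 309337) = 1/(74087 - 309337) = 1/(-235250) = -1/235250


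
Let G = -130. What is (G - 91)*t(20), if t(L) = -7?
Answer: 1547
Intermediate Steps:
(G - 91)*t(20) = (-130 - 91)*(-7) = -221*(-7) = 1547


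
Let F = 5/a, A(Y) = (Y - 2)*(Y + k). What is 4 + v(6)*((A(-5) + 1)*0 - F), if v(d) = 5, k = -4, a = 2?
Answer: -17/2 ≈ -8.5000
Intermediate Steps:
A(Y) = (-4 + Y)*(-2 + Y) (A(Y) = (Y - 2)*(Y - 4) = (-2 + Y)*(-4 + Y) = (-4 + Y)*(-2 + Y))
F = 5/2 ≈ 2.5000
4 + v(6)*((A(-5) + 1)*0 - F) = 4 + 5*(((8 + (-5)² - 6*(-5)) + 1)*0 - 1*5/2) = 4 + 5*(((8 + 25 + 30) + 1)*0 - 5/2) = 4 + 5*((63 + 1)*0 - 5/2) = 4 + 5*(64*0 - 5/2) = 4 + 5*(0 - 5/2) = 4 + 5*(-5/2) = 4 - 25/2 = -17/2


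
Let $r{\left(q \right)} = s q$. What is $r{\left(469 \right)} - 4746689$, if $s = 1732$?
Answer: $-3934381$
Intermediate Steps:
$r{\left(q \right)} = 1732 q$
$r{\left(469 \right)} - 4746689 = 1732 \cdot 469 - 4746689 = 812308 - 4746689 = -3934381$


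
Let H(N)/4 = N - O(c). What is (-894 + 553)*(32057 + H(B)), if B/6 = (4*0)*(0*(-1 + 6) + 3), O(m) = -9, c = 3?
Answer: -10943713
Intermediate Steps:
B = 0 (B = 6*((4*0)*(0*(-1 + 6) + 3)) = 6*(0*(0*5 + 3)) = 6*(0*(0 + 3)) = 6*(0*3) = 6*0 = 0)
H(N) = 36 + 4*N (H(N) = 4*(N - 1*(-9)) = 4*(N + 9) = 4*(9 + N) = 36 + 4*N)
(-894 + 553)*(32057 + H(B)) = (-894 + 553)*(32057 + (36 + 4*0)) = -341*(32057 + (36 + 0)) = -341*(32057 + 36) = -341*32093 = -10943713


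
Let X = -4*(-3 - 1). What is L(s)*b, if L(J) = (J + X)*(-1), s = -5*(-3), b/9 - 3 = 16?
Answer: -5301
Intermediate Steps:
X = 16 (X = -4*(-4) = 16)
b = 171 (b = 27 + 9*16 = 27 + 144 = 171)
s = 15
L(J) = -16 - J (L(J) = (J + 16)*(-1) = (16 + J)*(-1) = -16 - J)
L(s)*b = (-16 - 1*15)*171 = (-16 - 15)*171 = -31*171 = -5301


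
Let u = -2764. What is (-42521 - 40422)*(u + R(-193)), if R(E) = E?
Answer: 245262451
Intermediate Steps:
(-42521 - 40422)*(u + R(-193)) = (-42521 - 40422)*(-2764 - 193) = -82943*(-2957) = 245262451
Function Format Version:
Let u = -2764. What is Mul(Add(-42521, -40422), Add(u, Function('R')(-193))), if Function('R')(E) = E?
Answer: 245262451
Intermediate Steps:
Mul(Add(-42521, -40422), Add(u, Function('R')(-193))) = Mul(Add(-42521, -40422), Add(-2764, -193)) = Mul(-82943, -2957) = 245262451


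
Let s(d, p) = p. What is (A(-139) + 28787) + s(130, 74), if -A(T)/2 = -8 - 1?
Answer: 28879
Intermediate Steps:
A(T) = 18 (A(T) = -2*(-8 - 1) = -2*(-9) = 18)
(A(-139) + 28787) + s(130, 74) = (18 + 28787) + 74 = 28805 + 74 = 28879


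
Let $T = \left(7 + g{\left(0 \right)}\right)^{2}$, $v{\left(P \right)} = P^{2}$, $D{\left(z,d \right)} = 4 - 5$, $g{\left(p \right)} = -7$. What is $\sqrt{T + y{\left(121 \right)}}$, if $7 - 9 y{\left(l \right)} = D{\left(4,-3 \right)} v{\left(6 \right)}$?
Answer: $\frac{\sqrt{43}}{3} \approx 2.1858$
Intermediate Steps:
$D{\left(z,d \right)} = -1$
$y{\left(l \right)} = \frac{43}{9}$ ($y{\left(l \right)} = \frac{7}{9} - \frac{\left(-1\right) 6^{2}}{9} = \frac{7}{9} - \frac{\left(-1\right) 36}{9} = \frac{7}{9} - -4 = \frac{7}{9} + 4 = \frac{43}{9}$)
$T = 0$ ($T = \left(7 - 7\right)^{2} = 0^{2} = 0$)
$\sqrt{T + y{\left(121 \right)}} = \sqrt{0 + \frac{43}{9}} = \sqrt{\frac{43}{9}} = \frac{\sqrt{43}}{3}$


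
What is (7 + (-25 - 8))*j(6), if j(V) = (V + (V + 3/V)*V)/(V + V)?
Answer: -195/2 ≈ -97.500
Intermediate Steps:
j(V) = (V + V*(V + 3/V))/(2*V) (j(V) = (V + V*(V + 3/V))/((2*V)) = (V + V*(V + 3/V))*(1/(2*V)) = (V + V*(V + 3/V))/(2*V))
(7 + (-25 - 8))*j(6) = (7 + (-25 - 8))*((½)*(3 + 6*(1 + 6))/6) = (7 - 33)*((½)*(⅙)*(3 + 6*7)) = -13*(3 + 42)/6 = -13*45/6 = -26*15/4 = -195/2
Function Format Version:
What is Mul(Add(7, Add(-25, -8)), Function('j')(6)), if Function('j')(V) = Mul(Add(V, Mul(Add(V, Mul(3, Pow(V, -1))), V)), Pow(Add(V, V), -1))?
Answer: Rational(-195, 2) ≈ -97.500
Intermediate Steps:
Function('j')(V) = Mul(Rational(1, 2), Pow(V, -1), Add(V, Mul(V, Add(V, Mul(3, Pow(V, -1)))))) (Function('j')(V) = Mul(Add(V, Mul(V, Add(V, Mul(3, Pow(V, -1))))), Pow(Mul(2, V), -1)) = Mul(Add(V, Mul(V, Add(V, Mul(3, Pow(V, -1))))), Mul(Rational(1, 2), Pow(V, -1))) = Mul(Rational(1, 2), Pow(V, -1), Add(V, Mul(V, Add(V, Mul(3, Pow(V, -1)))))))
Mul(Add(7, Add(-25, -8)), Function('j')(6)) = Mul(Add(7, Add(-25, -8)), Mul(Rational(1, 2), Pow(6, -1), Add(3, Mul(6, Add(1, 6))))) = Mul(Add(7, -33), Mul(Rational(1, 2), Rational(1, 6), Add(3, Mul(6, 7)))) = Mul(-26, Mul(Rational(1, 2), Rational(1, 6), Add(3, 42))) = Mul(-26, Mul(Rational(1, 2), Rational(1, 6), 45)) = Mul(-26, Rational(15, 4)) = Rational(-195, 2)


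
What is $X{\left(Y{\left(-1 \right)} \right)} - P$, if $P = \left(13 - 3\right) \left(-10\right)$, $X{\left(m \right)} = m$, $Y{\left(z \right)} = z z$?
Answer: $101$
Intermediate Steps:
$Y{\left(z \right)} = z^{2}$
$P = -100$ ($P = 10 \left(-10\right) = -100$)
$X{\left(Y{\left(-1 \right)} \right)} - P = \left(-1\right)^{2} - -100 = 1 + 100 = 101$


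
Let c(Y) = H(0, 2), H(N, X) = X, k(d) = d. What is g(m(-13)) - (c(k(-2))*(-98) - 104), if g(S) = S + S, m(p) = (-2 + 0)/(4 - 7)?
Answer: 904/3 ≈ 301.33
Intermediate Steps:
m(p) = ⅔ (m(p) = -2/(-3) = -2*(-⅓) = ⅔)
c(Y) = 2
g(S) = 2*S
g(m(-13)) - (c(k(-2))*(-98) - 104) = 2*(⅔) - (2*(-98) - 104) = 4/3 - (-196 - 104) = 4/3 - 1*(-300) = 4/3 + 300 = 904/3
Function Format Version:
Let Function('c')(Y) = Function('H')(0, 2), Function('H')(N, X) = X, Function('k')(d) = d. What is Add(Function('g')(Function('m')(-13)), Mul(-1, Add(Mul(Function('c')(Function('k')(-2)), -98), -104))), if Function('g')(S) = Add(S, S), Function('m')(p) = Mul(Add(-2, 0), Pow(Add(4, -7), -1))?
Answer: Rational(904, 3) ≈ 301.33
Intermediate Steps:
Function('m')(p) = Rational(2, 3) (Function('m')(p) = Mul(-2, Pow(-3, -1)) = Mul(-2, Rational(-1, 3)) = Rational(2, 3))
Function('c')(Y) = 2
Function('g')(S) = Mul(2, S)
Add(Function('g')(Function('m')(-13)), Mul(-1, Add(Mul(Function('c')(Function('k')(-2)), -98), -104))) = Add(Mul(2, Rational(2, 3)), Mul(-1, Add(Mul(2, -98), -104))) = Add(Rational(4, 3), Mul(-1, Add(-196, -104))) = Add(Rational(4, 3), Mul(-1, -300)) = Add(Rational(4, 3), 300) = Rational(904, 3)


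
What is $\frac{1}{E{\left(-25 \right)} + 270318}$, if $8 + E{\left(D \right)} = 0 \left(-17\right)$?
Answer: $\frac{1}{270310} \approx 3.6995 \cdot 10^{-6}$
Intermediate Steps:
$E{\left(D \right)} = -8$ ($E{\left(D \right)} = -8 + 0 \left(-17\right) = -8 + 0 = -8$)
$\frac{1}{E{\left(-25 \right)} + 270318} = \frac{1}{-8 + 270318} = \frac{1}{270310}$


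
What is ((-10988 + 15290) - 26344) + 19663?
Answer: -2379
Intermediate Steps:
((-10988 + 15290) - 26344) + 19663 = (4302 - 26344) + 19663 = -22042 + 19663 = -2379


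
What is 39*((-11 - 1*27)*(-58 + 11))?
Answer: 69654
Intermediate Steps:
39*((-11 - 1*27)*(-58 + 11)) = 39*((-11 - 27)*(-47)) = 39*(-38*(-47)) = 39*1786 = 69654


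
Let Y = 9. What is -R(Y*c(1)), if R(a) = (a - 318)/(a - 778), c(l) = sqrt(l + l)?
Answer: -123621/302561 + 2070*sqrt(2)/302561 ≈ -0.39891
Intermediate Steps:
c(l) = sqrt(2)*sqrt(l) (c(l) = sqrt(2*l) = sqrt(2)*sqrt(l))
R(a) = (-318 + a)/(-778 + a)
-R(Y*c(1)) = -(-318 + 9*(sqrt(2)*sqrt(1)))/(-778 + 9*(sqrt(2)*sqrt(1))) = -(-318 + 9*(sqrt(2)*1))/(-778 + 9*(sqrt(2)*1)) = -(-318 + 9*sqrt(2))/(-778 + 9*sqrt(2))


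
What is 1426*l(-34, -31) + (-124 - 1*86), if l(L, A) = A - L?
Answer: 4068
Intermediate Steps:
1426*l(-34, -31) + (-124 - 1*86) = 1426*(-31 - 1*(-34)) + (-124 - 1*86) = 1426*(-31 + 34) + (-124 - 86) = 1426*3 - 210 = 4278 - 210 = 4068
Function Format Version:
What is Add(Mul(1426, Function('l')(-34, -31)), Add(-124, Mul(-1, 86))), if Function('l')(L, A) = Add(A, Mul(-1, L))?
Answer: 4068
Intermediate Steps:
Add(Mul(1426, Function('l')(-34, -31)), Add(-124, Mul(-1, 86))) = Add(Mul(1426, Add(-31, Mul(-1, -34))), Add(-124, Mul(-1, 86))) = Add(Mul(1426, Add(-31, 34)), Add(-124, -86)) = Add(Mul(1426, 3), -210) = Add(4278, -210) = 4068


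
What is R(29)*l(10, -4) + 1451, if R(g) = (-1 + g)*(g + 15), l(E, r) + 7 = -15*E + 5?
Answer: -185813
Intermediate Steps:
l(E, r) = -2 - 15*E (l(E, r) = -7 + (-15*E + 5) = -7 + (5 - 15*E) = -2 - 15*E)
R(g) = (-1 + g)*(15 + g)
R(29)*l(10, -4) + 1451 = (-15 + 29² + 14*29)*(-2 - 15*10) + 1451 = (-15 + 841 + 406)*(-2 - 150) + 1451 = 1232*(-152) + 1451 = -187264 + 1451 = -185813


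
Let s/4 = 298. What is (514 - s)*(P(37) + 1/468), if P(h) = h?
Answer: -1956821/78 ≈ -25087.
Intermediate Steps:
s = 1192 (s = 4*298 = 1192)
(514 - s)*(P(37) + 1/468) = (514 - 1*1192)*(37 + 1/468) = (514 - 1192)*(37 + 1/468) = -678*17317/468 = -1956821/78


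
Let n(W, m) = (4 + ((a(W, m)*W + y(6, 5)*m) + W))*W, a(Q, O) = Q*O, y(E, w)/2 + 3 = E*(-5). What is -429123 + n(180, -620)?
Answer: -3608870403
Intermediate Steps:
y(E, w) = -6 - 10*E (y(E, w) = -6 + 2*(E*(-5)) = -6 + 2*(-5*E) = -6 - 10*E)
a(Q, O) = O*Q
n(W, m) = W*(4 + W - 66*m + m*W**2) (n(W, m) = (4 + (((m*W)*W + (-6 - 10*6)*m) + W))*W = (4 + (((W*m)*W + (-6 - 60)*m) + W))*W = (4 + ((m*W**2 - 66*m) + W))*W = (4 + ((-66*m + m*W**2) + W))*W = (4 + (W - 66*m + m*W**2))*W = (4 + W - 66*m + m*W**2)*W = W*(4 + W - 66*m + m*W**2))
-429123 + n(180, -620) = -429123 + 180*(4 + 180 - 66*(-620) - 620*180**2) = -429123 + 180*(4 + 180 + 40920 - 620*32400) = -429123 + 180*(4 + 180 + 40920 - 20088000) = -429123 + 180*(-20046896) = -429123 - 3608441280 = -3608870403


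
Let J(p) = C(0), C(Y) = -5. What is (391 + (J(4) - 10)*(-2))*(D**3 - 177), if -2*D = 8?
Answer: -101461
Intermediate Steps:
D = -4 (D = -1/2*8 = -4)
J(p) = -5
(391 + (J(4) - 10)*(-2))*(D**3 - 177) = (391 + (-5 - 10)*(-2))*((-4)**3 - 177) = (391 - 15*(-2))*(-64 - 177) = (391 + 30)*(-241) = 421*(-241) = -101461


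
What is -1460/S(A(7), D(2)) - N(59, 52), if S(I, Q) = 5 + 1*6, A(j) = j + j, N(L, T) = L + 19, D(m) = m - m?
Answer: -2318/11 ≈ -210.73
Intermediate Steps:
D(m) = 0
N(L, T) = 19 + L
A(j) = 2*j
S(I, Q) = 11 (S(I, Q) = 5 + 6 = 11)
-1460/S(A(7), D(2)) - N(59, 52) = -1460/11 - (19 + 59) = -1460*1/11 - 1*78 = -1460/11 - 78 = -2318/11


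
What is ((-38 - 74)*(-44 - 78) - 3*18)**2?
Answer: 185232100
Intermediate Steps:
((-38 - 74)*(-44 - 78) - 3*18)**2 = (-112*(-122) - 54)**2 = (13664 - 54)**2 = 13610**2 = 185232100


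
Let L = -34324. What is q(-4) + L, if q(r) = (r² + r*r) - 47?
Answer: -34339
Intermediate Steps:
q(r) = -47 + 2*r² (q(r) = (r² + r²) - 47 = 2*r² - 47 = -47 + 2*r²)
q(-4) + L = (-47 + 2*(-4)²) - 34324 = (-47 + 2*16) - 34324 = (-47 + 32) - 34324 = -15 - 34324 = -34339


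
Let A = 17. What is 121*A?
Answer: 2057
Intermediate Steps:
121*A = 121*17 = 2057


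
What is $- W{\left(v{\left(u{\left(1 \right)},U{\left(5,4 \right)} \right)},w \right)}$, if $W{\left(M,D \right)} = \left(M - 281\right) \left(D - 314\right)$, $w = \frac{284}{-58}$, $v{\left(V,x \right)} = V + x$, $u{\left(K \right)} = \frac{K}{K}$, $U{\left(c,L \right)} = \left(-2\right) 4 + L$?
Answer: $- \frac{2626432}{29} \approx -90567.0$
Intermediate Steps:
$U{\left(c,L \right)} = -8 + L$
$u{\left(K \right)} = 1$
$w = - \frac{142}{29}$ ($w = 284 \left(- \frac{1}{58}\right) = - \frac{142}{29} \approx -4.8966$)
$W{\left(M,D \right)} = \left(-314 + D\right) \left(-281 + M\right)$ ($W{\left(M,D \right)} = \left(-281 + M\right) \left(-314 + D\right) = \left(-314 + D\right) \left(-281 + M\right)$)
$- W{\left(v{\left(u{\left(1 \right)},U{\left(5,4 \right)} \right)},w \right)} = - (88234 - 314 \left(1 + \left(-8 + 4\right)\right) - - \frac{39902}{29} - \frac{142 \left(1 + \left(-8 + 4\right)\right)}{29}) = - (88234 - 314 \left(1 - 4\right) + \frac{39902}{29} - \frac{142 \left(1 - 4\right)}{29}) = - (88234 - -942 + \frac{39902}{29} - - \frac{426}{29}) = - (88234 + 942 + \frac{39902}{29} + \frac{426}{29}) = \left(-1\right) \frac{2626432}{29} = - \frac{2626432}{29}$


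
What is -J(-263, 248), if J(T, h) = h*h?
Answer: -61504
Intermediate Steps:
J(T, h) = h**2
-J(-263, 248) = -1*248**2 = -1*61504 = -61504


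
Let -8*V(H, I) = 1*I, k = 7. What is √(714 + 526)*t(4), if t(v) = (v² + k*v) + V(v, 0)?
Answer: 88*√310 ≈ 1549.4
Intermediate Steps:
V(H, I) = -I/8
t(v) = v² + 7*v (t(v) = (v² + 7*v) - ⅛*0 = (v² + 7*v) + 0 = v² + 7*v)
√(714 + 526)*t(4) = √(714 + 526)*(4*(7 + 4)) = √1240*(4*11) = (2*√310)*44 = 88*√310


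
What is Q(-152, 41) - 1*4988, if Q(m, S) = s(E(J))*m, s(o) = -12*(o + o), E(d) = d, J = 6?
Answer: 16900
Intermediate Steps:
s(o) = -24*o
Q(m, S) = -144*m (Q(m, S) = (-24*6)*m = -144*m)
Q(-152, 41) - 1*4988 = -144*(-152) - 1*4988 = 21888 - 4988 = 16900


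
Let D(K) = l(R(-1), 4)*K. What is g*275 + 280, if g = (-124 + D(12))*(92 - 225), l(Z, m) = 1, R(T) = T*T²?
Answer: 4096680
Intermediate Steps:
R(T) = T³
D(K) = K (D(K) = 1*K = K)
g = 14896 (g = (-124 + 12)*(92 - 225) = -112*(-133) = 14896)
g*275 + 280 = 14896*275 + 280 = 4096400 + 280 = 4096680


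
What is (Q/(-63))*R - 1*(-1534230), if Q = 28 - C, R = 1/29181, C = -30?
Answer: 2820533034632/1838403 ≈ 1.5342e+6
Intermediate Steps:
R = 1/29181 ≈ 3.4269e-5
Q = 58 (Q = 28 - 1*(-30) = 28 + 30 = 58)
(Q/(-63))*R - 1*(-1534230) = (58/(-63))*(1/29181) - 1*(-1534230) = (58*(-1/63))*(1/29181) + 1534230 = -58/63*1/29181 + 1534230 = -58/1838403 + 1534230 = 2820533034632/1838403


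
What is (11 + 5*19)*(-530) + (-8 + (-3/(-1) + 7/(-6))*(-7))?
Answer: -337205/6 ≈ -56201.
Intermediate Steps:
(11 + 5*19)*(-530) + (-8 + (-3/(-1) + 7/(-6))*(-7)) = (11 + 95)*(-530) + (-8 + (-3*(-1) + 7*(-⅙))*(-7)) = 106*(-530) + (-8 + (3 - 7/6)*(-7)) = -56180 + (-8 + (11/6)*(-7)) = -56180 + (-8 - 77/6) = -56180 - 125/6 = -337205/6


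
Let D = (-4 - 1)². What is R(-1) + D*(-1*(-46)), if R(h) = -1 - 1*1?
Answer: 1148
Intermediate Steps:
D = 25 (D = (-5)² = 25)
R(h) = -2 (R(h) = -1 - 1 = -2)
R(-1) + D*(-1*(-46)) = -2 + 25*(-1*(-46)) = -2 + 25*46 = -2 + 1150 = 1148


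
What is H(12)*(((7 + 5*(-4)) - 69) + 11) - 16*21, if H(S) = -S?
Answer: 516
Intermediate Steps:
H(12)*(((7 + 5*(-4)) - 69) + 11) - 16*21 = (-1*12)*(((7 + 5*(-4)) - 69) + 11) - 16*21 = -12*(((7 - 20) - 69) + 11) - 336 = -12*((-13 - 69) + 11) - 336 = -12*(-82 + 11) - 336 = -12*(-71) - 336 = 852 - 336 = 516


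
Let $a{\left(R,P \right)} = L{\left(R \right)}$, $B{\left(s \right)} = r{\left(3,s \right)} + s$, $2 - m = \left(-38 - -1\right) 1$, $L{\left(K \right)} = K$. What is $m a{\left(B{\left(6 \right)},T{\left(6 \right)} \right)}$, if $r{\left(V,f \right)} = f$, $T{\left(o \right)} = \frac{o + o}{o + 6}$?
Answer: $468$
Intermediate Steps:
$T{\left(o \right)} = \frac{2 o}{6 + o}$
$m = 39$ ($m = 2 - \left(-38 - -1\right) 1 = 2 - \left(-38 + 1\right) 1 = 2 - \left(-37\right) 1 = 2 - -37 = 2 + 37 = 39$)
$B{\left(s \right)} = 2 s$ ($B{\left(s \right)} = s + s = 2 s$)
$a{\left(R,P \right)} = R$
$m a{\left(B{\left(6 \right)},T{\left(6 \right)} \right)} = 39 \cdot 2 \cdot 6 = 39 \cdot 12 = 468$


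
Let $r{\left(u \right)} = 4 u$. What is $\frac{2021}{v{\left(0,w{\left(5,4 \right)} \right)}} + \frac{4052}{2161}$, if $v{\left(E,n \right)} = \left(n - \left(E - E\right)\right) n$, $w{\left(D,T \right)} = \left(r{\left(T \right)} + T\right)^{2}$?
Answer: $\frac{652687381}{345760000} \approx 1.8877$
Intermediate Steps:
$w{\left(D,T \right)} = 25 T^{2}$ ($w{\left(D,T \right)} = \left(4 T + T\right)^{2} = \left(5 T\right)^{2} = 25 T^{2}$)
$v{\left(E,n \right)} = n^{2}$ ($v{\left(E,n \right)} = \left(n - 0\right) n = \left(n + 0\right) n = n n = n^{2}$)
$\frac{2021}{v{\left(0,w{\left(5,4 \right)} \right)}} + \frac{4052}{2161} = \frac{2021}{\left(25 \cdot 4^{2}\right)^{2}} + \frac{4052}{2161} = \frac{2021}{\left(25 \cdot 16\right)^{2}} + 4052 \cdot \frac{1}{2161} = \frac{2021}{400^{2}} + \frac{4052}{2161} = \frac{2021}{160000} + \frac{4052}{2161} = \frac{652687381}{345760000}$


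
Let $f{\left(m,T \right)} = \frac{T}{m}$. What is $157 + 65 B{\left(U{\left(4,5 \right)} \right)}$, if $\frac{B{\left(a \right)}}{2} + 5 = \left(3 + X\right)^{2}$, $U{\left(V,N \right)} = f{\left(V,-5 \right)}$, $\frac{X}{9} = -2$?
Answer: $28757$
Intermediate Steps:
$X = -18$ ($X = 9 \left(-2\right) = -18$)
$U{\left(V,N \right)} = - \frac{5}{V}$
$B{\left(a \right)} = 440$ ($B{\left(a \right)} = -10 + 2 \left(3 - 18\right)^{2} = -10 + 2 \left(-15\right)^{2} = -10 + 2 \cdot 225 = -10 + 450 = 440$)
$157 + 65 B{\left(U{\left(4,5 \right)} \right)} = 157 + 65 \cdot 440 = 157 + 28600 = 28757$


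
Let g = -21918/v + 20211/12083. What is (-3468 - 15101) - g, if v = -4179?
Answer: -312662765532/16831619 ≈ -18576.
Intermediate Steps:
g = 116432321/16831619 (g = -21918/(-4179) + 20211/12083 = -21918*(-1/4179) + 20211*(1/12083) = 7306/1393 + 20211/12083 = 116432321/16831619 ≈ 6.9175)
(-3468 - 15101) - g = (-3468 - 15101) - 1*116432321/16831619 = -18569 - 116432321/16831619 = -312662765532/16831619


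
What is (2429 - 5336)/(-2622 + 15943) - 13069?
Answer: -174095056/13321 ≈ -13069.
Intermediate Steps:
(2429 - 5336)/(-2622 + 15943) - 13069 = -2907/13321 - 13069 = -174095056/13321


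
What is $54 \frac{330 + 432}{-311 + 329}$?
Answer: $2286$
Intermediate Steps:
$54 \frac{330 + 432}{-311 + 329} = 54 \cdot \frac{762}{18} = 54 \cdot 762 \cdot \frac{1}{18} = 54 \cdot \frac{127}{3} = 2286$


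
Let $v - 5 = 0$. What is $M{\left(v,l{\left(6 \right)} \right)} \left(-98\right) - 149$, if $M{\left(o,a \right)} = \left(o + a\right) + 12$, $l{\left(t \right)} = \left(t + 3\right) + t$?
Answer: $-3285$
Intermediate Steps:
$v = 5$ ($v = 5 + 0 = 5$)
$l{\left(t \right)} = 3 + 2 t$ ($l{\left(t \right)} = \left(3 + t\right) + t = 3 + 2 t$)
$M{\left(o,a \right)} = 12 + a + o$ ($M{\left(o,a \right)} = \left(a + o\right) + 12 = 12 + a + o$)
$M{\left(v,l{\left(6 \right)} \right)} \left(-98\right) - 149 = \left(12 + \left(3 + 2 \cdot 6\right) + 5\right) \left(-98\right) - 149 = \left(12 + \left(3 + 12\right) + 5\right) \left(-98\right) - 149 = \left(12 + 15 + 5\right) \left(-98\right) - 149 = 32 \left(-98\right) - 149 = -3136 - 149 = -3285$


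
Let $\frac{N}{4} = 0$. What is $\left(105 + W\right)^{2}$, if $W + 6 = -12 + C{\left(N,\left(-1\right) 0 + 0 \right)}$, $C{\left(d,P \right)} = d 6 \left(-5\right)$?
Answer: $7569$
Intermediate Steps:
$N = 0$ ($N = 4 \cdot 0 = 0$)
$C{\left(d,P \right)} = - 30 d$ ($C{\left(d,P \right)} = 6 d \left(-5\right) = - 30 d$)
$W = -18$ ($W = -6 - 12 = -18$)
$\left(105 + W\right)^{2} = \left(105 - 18\right)^{2} = 87^{2} = 7569$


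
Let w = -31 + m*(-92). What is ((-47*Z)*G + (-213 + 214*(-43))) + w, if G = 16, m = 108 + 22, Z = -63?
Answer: 25970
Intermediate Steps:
m = 130
w = -11991 (w = -31 + 130*(-92) = -31 - 11960 = -11991)
((-47*Z)*G + (-213 + 214*(-43))) + w = (-47*(-63)*16 + (-213 + 214*(-43))) - 11991 = (2961*16 + (-213 - 9202)) - 11991 = (47376 - 9415) - 11991 = 37961 - 11991 = 25970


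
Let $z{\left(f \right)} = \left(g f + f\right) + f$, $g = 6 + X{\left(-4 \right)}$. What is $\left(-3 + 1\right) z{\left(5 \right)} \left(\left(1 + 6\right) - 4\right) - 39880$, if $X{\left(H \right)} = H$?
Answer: $-40000$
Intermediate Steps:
$g = 2$ ($g = 6 - 4 = 2$)
$z{\left(f \right)} = 4 f$ ($z{\left(f \right)} = \left(2 f + f\right) + f = 3 f + f = 4 f$)
$\left(-3 + 1\right) z{\left(5 \right)} \left(\left(1 + 6\right) - 4\right) - 39880 = \left(-3 + 1\right) 4 \cdot 5 \left(\left(1 + 6\right) - 4\right) - 39880 = \left(-2\right) 20 \left(7 - 4\right) - 39880 = \left(-40\right) 3 - 39880 = -120 - 39880 = -40000$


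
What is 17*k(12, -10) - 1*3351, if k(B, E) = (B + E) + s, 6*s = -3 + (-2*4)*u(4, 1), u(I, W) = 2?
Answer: -20225/6 ≈ -3370.8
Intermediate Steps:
s = -19/6 (s = (-3 - 2*4*2)/6 = (-3 - 8*2)/6 = (-3 - 16)/6 = (⅙)*(-19) = -19/6 ≈ -3.1667)
k(B, E) = -19/6 + B + E (k(B, E) = (B + E) - 19/6 = -19/6 + B + E)
17*k(12, -10) - 1*3351 = 17*(-19/6 + 12 - 10) - 1*3351 = 17*(-7/6) - 3351 = -119/6 - 3351 = -20225/6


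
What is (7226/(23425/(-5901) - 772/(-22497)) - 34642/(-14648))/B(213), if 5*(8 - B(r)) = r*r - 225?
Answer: 3898201518577175/19175845556064832 ≈ 0.20329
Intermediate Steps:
B(r) = 53 - r²/5 (B(r) = 8 - (r*r - 225)/5 = 8 - (r² - 225)/5 = 8 - (-225 + r²)/5 = 8 + (45 - r²/5) = 53 - r²/5)
(7226/(23425/(-5901) - 772/(-22497)) - 34642/(-14648))/B(213) = (7226/(23425/(-5901) - 772/(-22497)) - 34642/(-14648))/(53 - ⅕*213²) = (7226/(23425*(-1/5901) - 772*(-1/22497)) - 34642*(-1/14648))/(53 - ⅕*45369) = (7226/(-23425/5901 + 772/22497) + 17321/7324)/(53 - 45369/5) = (7226/(-58048517/14750533) + 17321/7324)/(-45104/5) = (7226*(-14750533/58048517) + 17321/7324)*(-5/45104) = (-106587351458/58048517 + 17321/7324)*(-5/45104) = -779640303715435/425147338508*(-5/45104) = 3898201518577175/19175845556064832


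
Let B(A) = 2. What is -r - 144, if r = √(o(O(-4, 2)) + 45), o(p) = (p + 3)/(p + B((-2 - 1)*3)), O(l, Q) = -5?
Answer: -144 - √411/3 ≈ -150.76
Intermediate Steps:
o(p) = (3 + p)/(2 + p) (o(p) = (p + 3)/(p + 2) = (3 + p)/(2 + p))
r = √411/3 (r = √((3 - 5)/(2 - 5) + 45) = √(-2/(-3) + 45) = √(-⅓*(-2) + 45) = √(⅔ + 45) = √(137/3) = √411/3 ≈ 6.7577)
-r - 144 = -√411/3 - 144 = -144 - √411/3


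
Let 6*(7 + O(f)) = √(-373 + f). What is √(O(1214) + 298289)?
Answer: √10738326/6 ≈ 546.16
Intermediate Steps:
O(f) = -7 + √(-373 + f)/6
√(O(1214) + 298289) = √((-7 + √(-373 + 1214)/6) + 298289) = √((-7 + √841/6) + 298289) = √((-7 + (⅙)*29) + 298289) = √((-7 + 29/6) + 298289) = √(-13/6 + 298289) = √(1789721/6) = √10738326/6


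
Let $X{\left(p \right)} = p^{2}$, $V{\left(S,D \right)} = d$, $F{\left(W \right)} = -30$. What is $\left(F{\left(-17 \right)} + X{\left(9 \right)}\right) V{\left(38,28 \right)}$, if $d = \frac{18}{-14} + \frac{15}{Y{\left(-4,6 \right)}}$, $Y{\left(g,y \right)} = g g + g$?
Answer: $- \frac{51}{28} \approx -1.8214$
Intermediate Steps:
$Y{\left(g,y \right)} = g + g^{2}$ ($Y{\left(g,y \right)} = g^{2} + g = g + g^{2}$)
$d = - \frac{1}{28}$ ($d = \frac{18}{-14} + \frac{15}{\left(-4\right) \left(1 - 4\right)} = 18 \left(- \frac{1}{14}\right) + \frac{15}{\left(-4\right) \left(-3\right)} = - \frac{9}{7} + \frac{15}{12} = - \frac{9}{7} + 15 \cdot \frac{1}{12} = - \frac{9}{7} + \frac{5}{4} = - \frac{1}{28} \approx -0.035714$)
$V{\left(S,D \right)} = - \frac{1}{28}$
$\left(F{\left(-17 \right)} + X{\left(9 \right)}\right) V{\left(38,28 \right)} = \left(-30 + 9^{2}\right) \left(- \frac{1}{28}\right) = \left(-30 + 81\right) \left(- \frac{1}{28}\right) = 51 \left(- \frac{1}{28}\right) = - \frac{51}{28}$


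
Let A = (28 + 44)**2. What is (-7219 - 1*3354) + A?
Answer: -5389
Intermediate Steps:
A = 5184 (A = 72**2 = 5184)
(-7219 - 1*3354) + A = (-7219 - 1*3354) + 5184 = (-7219 - 3354) + 5184 = -10573 + 5184 = -5389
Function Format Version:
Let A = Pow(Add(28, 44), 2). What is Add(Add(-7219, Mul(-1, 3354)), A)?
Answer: -5389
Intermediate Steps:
A = 5184 (A = Pow(72, 2) = 5184)
Add(Add(-7219, Mul(-1, 3354)), A) = Add(Add(-7219, Mul(-1, 3354)), 5184) = Add(Add(-7219, -3354), 5184) = Add(-10573, 5184) = -5389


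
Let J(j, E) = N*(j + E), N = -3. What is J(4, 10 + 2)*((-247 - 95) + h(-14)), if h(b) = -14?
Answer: 17088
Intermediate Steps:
J(j, E) = -3*E - 3*j (J(j, E) = -3*(j + E) = -3*(E + j) = -3*E - 3*j)
J(4, 10 + 2)*((-247 - 95) + h(-14)) = (-3*(10 + 2) - 3*4)*((-247 - 95) - 14) = (-3*12 - 12)*(-342 - 14) = (-36 - 12)*(-356) = -48*(-356) = 17088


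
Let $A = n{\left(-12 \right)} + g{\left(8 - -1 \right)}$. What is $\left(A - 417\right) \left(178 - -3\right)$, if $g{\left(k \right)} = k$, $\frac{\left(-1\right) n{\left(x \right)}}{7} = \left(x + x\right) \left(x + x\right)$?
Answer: $-803640$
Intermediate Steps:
$n{\left(x \right)} = - 28 x^{2}$ ($n{\left(x \right)} = - 7 \left(x + x\right) \left(x + x\right) = - 7 \cdot 2 x 2 x = - 7 \cdot 4 x^{2} = - 28 x^{2}$)
$A = -4023$ ($A = - 28 \left(-12\right)^{2} + \left(8 - -1\right) = \left(-28\right) 144 + \left(8 + 1\right) = -4032 + 9 = -4023$)
$\left(A - 417\right) \left(178 - -3\right) = \left(-4023 - 417\right) \left(178 - -3\right) = - 4440 \left(178 + 3\right) = \left(-4440\right) 181 = -803640$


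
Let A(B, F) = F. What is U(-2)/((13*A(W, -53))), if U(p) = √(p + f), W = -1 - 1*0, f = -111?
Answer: -I*√113/689 ≈ -0.015428*I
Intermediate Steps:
W = -1 (W = -1 + 0 = -1)
U(p) = √(-111 + p) (U(p) = √(p - 111) = √(-111 + p))
U(-2)/((13*A(W, -53))) = √(-111 - 2)/((13*(-53))) = √(-113)/(-689) = (I*√113)*(-1/689) = -I*√113/689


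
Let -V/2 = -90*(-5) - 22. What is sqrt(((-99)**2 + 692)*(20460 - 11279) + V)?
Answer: 19*sqrt(266857) ≈ 9815.1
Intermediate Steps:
V = -856 (V = -2*(-90*(-5) - 22) = -2*(450 - 22) = -2*428 = -856)
sqrt(((-99)**2 + 692)*(20460 - 11279) + V) = sqrt(((-99)**2 + 692)*(20460 - 11279) - 856) = sqrt((9801 + 692)*9181 - 856) = sqrt(10493*9181 - 856) = sqrt(96336233 - 856) = sqrt(96335377) = 19*sqrt(266857)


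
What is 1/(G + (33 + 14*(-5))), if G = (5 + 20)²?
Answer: 1/588 ≈ 0.0017007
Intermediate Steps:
G = 625 (G = 25² = 625)
1/(G + (33 + 14*(-5))) = 1/(625 + (33 + 14*(-5))) = 1/(625 + (33 - 70)) = 1/(625 - 37) = 1/588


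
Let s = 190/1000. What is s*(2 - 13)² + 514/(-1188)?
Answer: 669953/29700 ≈ 22.557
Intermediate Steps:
s = 19/100 (s = 190*(1/1000) = 19/100 ≈ 0.19000)
s*(2 - 13)² + 514/(-1188) = 19*(2 - 13)²/100 + 514/(-1188) = (19/100)*(-11)² + 514*(-1/1188) = (19/100)*121 - 257/594 = 2299/100 - 257/594 = 669953/29700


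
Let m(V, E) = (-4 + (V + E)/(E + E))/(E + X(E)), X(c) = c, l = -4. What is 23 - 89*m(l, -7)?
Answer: 503/196 ≈ 2.5663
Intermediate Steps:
m(V, E) = (-4 + (E + V)/(2*E))/(2*E) (m(V, E) = (-4 + (V + E)/(E + E))/(E + E) = (-4 + (E + V)/((2*E)))/((2*E)) = (-4 + (E + V)*(1/(2*E)))*(1/(2*E)) = (-4 + (E + V)/(2*E))*(1/(2*E)) = (-4 + (E + V)/(2*E))/(2*E))
23 - 89*m(l, -7) = 23 - 89*(-4 - 7*(-7))/(4*(-7)²) = 23 - 89*(-4 + 49)/(4*49) = 23 - 89*45/(4*49) = 23 - 89*45/196 = 23 - 4005/196 = 503/196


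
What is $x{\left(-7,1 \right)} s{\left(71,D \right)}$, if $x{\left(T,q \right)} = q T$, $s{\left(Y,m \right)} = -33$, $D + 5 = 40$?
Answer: $231$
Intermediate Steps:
$D = 35$ ($D = -5 + 40 = 35$)
$x{\left(T,q \right)} = T q$
$x{\left(-7,1 \right)} s{\left(71,D \right)} = \left(-7\right) 1 \left(-33\right) = \left(-7\right) \left(-33\right) = 231$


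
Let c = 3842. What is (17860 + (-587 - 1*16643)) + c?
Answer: 4472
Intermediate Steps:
(17860 + (-587 - 1*16643)) + c = (17860 + (-587 - 1*16643)) + 3842 = (17860 + (-587 - 16643)) + 3842 = (17860 - 17230) + 3842 = 630 + 3842 = 4472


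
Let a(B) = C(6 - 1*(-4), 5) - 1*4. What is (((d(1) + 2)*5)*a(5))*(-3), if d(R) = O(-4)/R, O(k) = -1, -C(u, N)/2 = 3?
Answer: 150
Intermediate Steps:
C(u, N) = -6 (C(u, N) = -2*3 = -6)
d(R) = -1/R
a(B) = -10 (a(B) = -6 - 1*4 = -6 - 4 = -10)
(((d(1) + 2)*5)*a(5))*(-3) = (((-1/1 + 2)*5)*(-10))*(-3) = (((-1*1 + 2)*5)*(-10))*(-3) = (((-1 + 2)*5)*(-10))*(-3) = ((1*5)*(-10))*(-3) = (5*(-10))*(-3) = -50*(-3) = 150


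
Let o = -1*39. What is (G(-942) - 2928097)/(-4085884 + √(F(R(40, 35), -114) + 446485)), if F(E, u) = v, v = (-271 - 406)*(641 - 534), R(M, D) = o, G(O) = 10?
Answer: 5981911911954/8347223843705 + 2928087*√374046/16694447687410 ≈ 0.71674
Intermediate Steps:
o = -39
R(M, D) = -39
v = -72439 (v = -677*107 = -72439)
F(E, u) = -72439
(G(-942) - 2928097)/(-4085884 + √(F(R(40, 35), -114) + 446485)) = (10 - 2928097)/(-4085884 + √(-72439 + 446485)) = -2928087/(-4085884 + √374046)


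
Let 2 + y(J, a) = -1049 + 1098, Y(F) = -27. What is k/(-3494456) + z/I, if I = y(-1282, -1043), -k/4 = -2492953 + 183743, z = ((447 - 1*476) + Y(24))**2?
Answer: 1315560317/20529929 ≈ 64.080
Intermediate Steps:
z = 3136 (z = ((447 - 1*476) - 27)**2 = ((447 - 476) - 27)**2 = (-29 - 27)**2 = (-56)**2 = 3136)
y(J, a) = 47 (y(J, a) = -2 + (-1049 + 1098) = -2 + 49 = 47)
k = 9236840 (k = -4*(-2492953 + 183743) = -4*(-2309210) = 9236840)
I = 47
k/(-3494456) + z/I = 9236840/(-3494456) + 3136/47 = 9236840*(-1/3494456) + 3136*(1/47) = -1154605/436807 + 3136/47 = 1315560317/20529929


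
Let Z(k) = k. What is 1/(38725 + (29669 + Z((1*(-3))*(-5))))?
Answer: 1/68409 ≈ 1.4618e-5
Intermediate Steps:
1/(38725 + (29669 + Z((1*(-3))*(-5)))) = 1/(38725 + (29669 + (1*(-3))*(-5))) = 1/(38725 + (29669 - 3*(-5))) = 1/(38725 + (29669 + 15)) = 1/(38725 + 29684) = 1/68409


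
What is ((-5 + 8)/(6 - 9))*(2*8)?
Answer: -16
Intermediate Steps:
((-5 + 8)/(6 - 9))*(2*8) = (3/(-3))*16 = (3*(-1/3))*16 = -1*16 = -16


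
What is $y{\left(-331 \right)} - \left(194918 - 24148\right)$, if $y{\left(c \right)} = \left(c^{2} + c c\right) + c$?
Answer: $48021$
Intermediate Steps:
$y{\left(c \right)} = c + 2 c^{2}$ ($y{\left(c \right)} = \left(c^{2} + c^{2}\right) + c = 2 c^{2} + c = c + 2 c^{2}$)
$y{\left(-331 \right)} - \left(194918 - 24148\right) = - 331 \left(1 + 2 \left(-331\right)\right) - \left(194918 - 24148\right) = - 331 \left(1 - 662\right) - 170770 = \left(-331\right) \left(-661\right) - 170770 = 218791 - 170770 = 48021$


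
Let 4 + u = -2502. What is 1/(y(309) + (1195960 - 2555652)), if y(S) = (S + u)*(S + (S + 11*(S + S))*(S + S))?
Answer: -1/9651539387 ≈ -1.0361e-10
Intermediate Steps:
u = -2506 (u = -4 - 2502 = -2506)
y(S) = (-2506 + S)*(S + 46*S²) (y(S) = (S - 2506)*(S + (S + 11*(S + S))*(S + S)) = (-2506 + S)*(S + (S + 11*(2*S))*(2*S)) = (-2506 + S)*(S + (S + 22*S)*(2*S)) = (-2506 + S)*(S + (23*S)*(2*S)) = (-2506 + S)*(S + 46*S²))
1/(y(309) + (1195960 - 2555652)) = 1/(309*(-2506 - 115275*309 + 46*309²) + (1195960 - 2555652)) = 1/(309*(-2506 - 35619975 + 46*95481) - 1359692) = 1/(309*(-2506 - 35619975 + 4392126) - 1359692) = 1/(309*(-31230355) - 1359692) = 1/(-9650179695 - 1359692) = 1/(-9651539387) = -1/9651539387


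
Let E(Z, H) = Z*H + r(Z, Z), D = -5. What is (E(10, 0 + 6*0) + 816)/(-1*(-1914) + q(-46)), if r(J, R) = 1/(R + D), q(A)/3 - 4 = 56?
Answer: 4081/10470 ≈ 0.38978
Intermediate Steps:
q(A) = 180 (q(A) = 12 + 3*56 = 12 + 168 = 180)
r(J, R) = 1/(-5 + R) (r(J, R) = 1/(R - 5) = 1/(-5 + R))
E(Z, H) = 1/(-5 + Z) + H*Z (E(Z, H) = Z*H + 1/(-5 + Z) = H*Z + 1/(-5 + Z) = 1/(-5 + Z) + H*Z)
(E(10, 0 + 6*0) + 816)/(-1*(-1914) + q(-46)) = ((1 + (0 + 6*0)*10*(-5 + 10))/(-5 + 10) + 816)/(-1*(-1914) + 180) = ((1 + (0 + 0)*10*5)/5 + 816)/(1914 + 180) = ((1 + 0*10*5)/5 + 816)/2094 = ((1 + 0)/5 + 816)*(1/2094) = ((⅕)*1 + 816)*(1/2094) = (⅕ + 816)*(1/2094) = (4081/5)*(1/2094) = 4081/10470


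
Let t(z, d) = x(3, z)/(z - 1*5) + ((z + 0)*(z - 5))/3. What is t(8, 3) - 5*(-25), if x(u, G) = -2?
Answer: 397/3 ≈ 132.33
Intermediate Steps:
t(z, d) = -2/(-5 + z) + z*(-5 + z)/3 (t(z, d) = -2/(z - 1*5) + ((z + 0)*(z - 5))/3 = -2/(z - 5) + (z*(-5 + z))*(⅓) = -2/(-5 + z) + z*(-5 + z)/3)
t(8, 3) - 5*(-25) = (-6 + 8*(-5 + 8)²)/(3*(-5 + 8)) - 5*(-25) = (⅓)*(-6 + 8*3²)/3 + 125 = (⅓)*(⅓)*(-6 + 8*9) + 125 = (⅓)*(⅓)*(-6 + 72) + 125 = (⅓)*(⅓)*66 + 125 = 22/3 + 125 = 397/3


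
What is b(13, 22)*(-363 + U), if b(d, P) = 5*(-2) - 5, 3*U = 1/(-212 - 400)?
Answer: 3332345/612 ≈ 5445.0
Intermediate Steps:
U = -1/1836 (U = 1/(3*(-212 - 400)) = (⅓)/(-612) = (⅓)*(-1/612) = -1/1836 ≈ -0.00054466)
b(d, P) = -15 (b(d, P) = -10 - 5 = -15)
b(13, 22)*(-363 + U) = -15*(-363 - 1/1836) = -15*(-666469/1836) = 3332345/612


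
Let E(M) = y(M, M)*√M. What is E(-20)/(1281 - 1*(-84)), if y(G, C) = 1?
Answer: 2*I*√5/1365 ≈ 0.0032763*I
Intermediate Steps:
E(M) = √M (E(M) = 1*√M = √M)
E(-20)/(1281 - 1*(-84)) = √(-20)/(1281 - 1*(-84)) = (2*I*√5)/(1281 + 84) = (2*I*√5)/1365 = (2*I*√5)*(1/1365) = 2*I*√5/1365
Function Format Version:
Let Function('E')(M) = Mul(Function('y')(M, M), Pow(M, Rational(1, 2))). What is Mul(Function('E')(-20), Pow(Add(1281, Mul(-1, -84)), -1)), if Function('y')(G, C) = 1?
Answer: Mul(Rational(2, 1365), I, Pow(5, Rational(1, 2))) ≈ Mul(0.0032763, I)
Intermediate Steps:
Function('E')(M) = Pow(M, Rational(1, 2)) (Function('E')(M) = Mul(1, Pow(M, Rational(1, 2))) = Pow(M, Rational(1, 2)))
Mul(Function('E')(-20), Pow(Add(1281, Mul(-1, -84)), -1)) = Mul(Pow(-20, Rational(1, 2)), Pow(Add(1281, Mul(-1, -84)), -1)) = Mul(Mul(2, I, Pow(5, Rational(1, 2))), Pow(Add(1281, 84), -1)) = Mul(Mul(2, I, Pow(5, Rational(1, 2))), Pow(1365, -1)) = Mul(Mul(2, I, Pow(5, Rational(1, 2))), Rational(1, 1365)) = Mul(Rational(2, 1365), I, Pow(5, Rational(1, 2)))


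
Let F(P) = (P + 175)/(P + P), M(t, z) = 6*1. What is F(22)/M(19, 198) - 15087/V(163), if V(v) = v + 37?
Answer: -246473/3300 ≈ -74.689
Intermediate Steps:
M(t, z) = 6
F(P) = (175 + P)/(2*P) (F(P) = (175 + P)/((2*P)) = (175 + P)*(1/(2*P)) = (175 + P)/(2*P))
V(v) = 37 + v
F(22)/M(19, 198) - 15087/V(163) = ((1/2)*(175 + 22)/22)/6 - 15087/(37 + 163) = ((1/2)*(1/22)*197)*(1/6) - 15087/200 = (197/44)*(1/6) - 15087*1/200 = 197/264 - 15087/200 = -246473/3300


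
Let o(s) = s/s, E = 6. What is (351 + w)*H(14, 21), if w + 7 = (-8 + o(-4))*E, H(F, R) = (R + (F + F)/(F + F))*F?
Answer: 93016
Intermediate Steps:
o(s) = 1
H(F, R) = F*(1 + R) (H(F, R) = (R + (2*F)/((2*F)))*F = (R + (2*F)*(1/(2*F)))*F = (R + 1)*F = (1 + R)*F = F*(1 + R))
w = -49 (w = -7 + (-8 + 1)*6 = -7 - 7*6 = -7 - 42 = -49)
(351 + w)*H(14, 21) = (351 - 49)*(14*(1 + 21)) = 302*(14*22) = 302*308 = 93016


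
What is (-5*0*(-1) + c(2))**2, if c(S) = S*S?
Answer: 16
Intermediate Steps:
c(S) = S**2
(-5*0*(-1) + c(2))**2 = (-5*0*(-1) + 2**2)**2 = (0*(-1) + 4)**2 = (0 + 4)**2 = 4**2 = 16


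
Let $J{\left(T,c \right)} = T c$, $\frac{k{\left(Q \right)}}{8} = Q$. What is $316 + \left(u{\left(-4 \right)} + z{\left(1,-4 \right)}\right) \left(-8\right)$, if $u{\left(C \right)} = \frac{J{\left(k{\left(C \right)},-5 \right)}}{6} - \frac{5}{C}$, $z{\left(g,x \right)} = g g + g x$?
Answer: $\frac{350}{3} \approx 116.67$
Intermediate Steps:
$z{\left(g,x \right)} = g^{2} + g x$
$k{\left(Q \right)} = 8 Q$
$u{\left(C \right)} = - \frac{5}{C} - \frac{20 C}{3}$ ($u{\left(C \right)} = \frac{8 C \left(-5\right)}{6} - \frac{5}{C} = - 40 C \frac{1}{6} - \frac{5}{C} = - \frac{20 C}{3} - \frac{5}{C} = - \frac{5}{C} - \frac{20 C}{3}$)
$316 + \left(u{\left(-4 \right)} + z{\left(1,-4 \right)}\right) \left(-8\right) = 316 + \left(\left(- \frac{5}{-4} - - \frac{80}{3}\right) + 1 \left(1 - 4\right)\right) \left(-8\right) = 316 + \left(\left(\left(-5\right) \left(- \frac{1}{4}\right) + \frac{80}{3}\right) + 1 \left(-3\right)\right) \left(-8\right) = 316 + \left(\left(\frac{5}{4} + \frac{80}{3}\right) - 3\right) \left(-8\right) = 316 + \left(\frac{335}{12} - 3\right) \left(-8\right) = 316 + \frac{299}{12} \left(-8\right) = 316 - \frac{598}{3} = \frac{350}{3}$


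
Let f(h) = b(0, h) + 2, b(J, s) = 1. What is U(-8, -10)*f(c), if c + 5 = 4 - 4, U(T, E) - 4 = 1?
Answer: 15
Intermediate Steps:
U(T, E) = 5 (U(T, E) = 4 + 1 = 5)
c = -5 (c = -5 + (4 - 4) = -5 + 0 = -5)
f(h) = 3 (f(h) = 1 + 2 = 3)
U(-8, -10)*f(c) = 5*3 = 15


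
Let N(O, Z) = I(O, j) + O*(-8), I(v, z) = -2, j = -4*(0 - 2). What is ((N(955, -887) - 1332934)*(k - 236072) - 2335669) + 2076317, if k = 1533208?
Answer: -1738909649688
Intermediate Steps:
j = 8 (j = -4*(-2) = 8)
N(O, Z) = -2 - 8*O (N(O, Z) = -2 + O*(-8) = -2 - 8*O)
((N(955, -887) - 1332934)*(k - 236072) - 2335669) + 2076317 = (((-2 - 8*955) - 1332934)*(1533208 - 236072) - 2335669) + 2076317 = (((-2 - 7640) - 1332934)*1297136 - 2335669) + 2076317 = ((-7642 - 1332934)*1297136 - 2335669) + 2076317 = (-1340576*1297136 - 2335669) + 2076317 = (-1738909390336 - 2335669) + 2076317 = -1738911726005 + 2076317 = -1738909649688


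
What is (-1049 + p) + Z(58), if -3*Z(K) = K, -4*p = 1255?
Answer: -16585/12 ≈ -1382.1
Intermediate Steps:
p = -1255/4 (p = -1/4*1255 = -1255/4 ≈ -313.75)
Z(K) = -K/3
(-1049 + p) + Z(58) = (-1049 - 1255/4) - 1/3*58 = -5451/4 - 58/3 = -16585/12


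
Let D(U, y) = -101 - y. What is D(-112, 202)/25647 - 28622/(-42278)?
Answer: 120209700/180717311 ≈ 0.66518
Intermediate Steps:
D(-112, 202)/25647 - 28622/(-42278) = (-101 - 1*202)/25647 - 28622/(-42278) = (-101 - 202)*(1/25647) - 28622*(-1/42278) = -303*1/25647 + 14311/21139 = -101/8549 + 14311/21139 = 120209700/180717311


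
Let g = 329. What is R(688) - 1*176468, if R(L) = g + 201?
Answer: -175938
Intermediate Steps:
R(L) = 530 (R(L) = 329 + 201 = 530)
R(688) - 1*176468 = 530 - 1*176468 = 530 - 176468 = -175938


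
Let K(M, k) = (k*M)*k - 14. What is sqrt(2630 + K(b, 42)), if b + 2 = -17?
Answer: 10*I*sqrt(309) ≈ 175.78*I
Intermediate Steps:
b = -19 (b = -2 - 17 = -19)
K(M, k) = -14 + M*k**2 (K(M, k) = (M*k)*k - 14 = M*k**2 - 14 = -14 + M*k**2)
sqrt(2630 + K(b, 42)) = sqrt(2630 + (-14 - 19*42**2)) = sqrt(2630 + (-14 - 19*1764)) = sqrt(2630 + (-14 - 33516)) = sqrt(2630 - 33530) = sqrt(-30900) = 10*I*sqrt(309)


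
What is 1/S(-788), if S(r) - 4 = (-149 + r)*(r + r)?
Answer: 1/1476716 ≈ 6.7718e-7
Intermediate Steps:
S(r) = 4 + 2*r*(-149 + r) (S(r) = 4 + (-149 + r)*(r + r) = 4 + (-149 + r)*(2*r) = 4 + 2*r*(-149 + r))
1/S(-788) = 1/(4 - 298*(-788) + 2*(-788)**2) = 1/(4 + 234824 + 2*620944) = 1/(4 + 234824 + 1241888) = 1/1476716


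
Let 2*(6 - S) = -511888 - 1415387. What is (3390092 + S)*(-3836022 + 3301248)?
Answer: -2328264548277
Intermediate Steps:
S = 1927287/2 (S = 6 - (-511888 - 1415387)/2 = 6 - ½*(-1927275) = 6 + 1927275/2 = 1927287/2 ≈ 9.6364e+5)
(3390092 + S)*(-3836022 + 3301248) = (3390092 + 1927287/2)*(-3836022 + 3301248) = (8707471/2)*(-534774) = -2328264548277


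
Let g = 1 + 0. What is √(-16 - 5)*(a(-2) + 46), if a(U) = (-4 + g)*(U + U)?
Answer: 58*I*√21 ≈ 265.79*I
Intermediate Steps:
g = 1
a(U) = -6*U (a(U) = (-4 + 1)*(U + U) = -6*U)
√(-16 - 5)*(a(-2) + 46) = √(-16 - 5)*(-6*(-2) + 46) = √(-21)*(12 + 46) = (I*√21)*58 = 58*I*√21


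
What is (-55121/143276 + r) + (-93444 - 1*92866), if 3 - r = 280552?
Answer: -66889745205/143276 ≈ -4.6686e+5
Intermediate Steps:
r = -280549 (r = 3 - 1*280552 = 3 - 280552 = -280549)
(-55121/143276 + r) + (-93444 - 1*92866) = (-55121/143276 - 280549) + (-93444 - 1*92866) = (-55121*1/143276 - 280549) + (-93444 - 92866) = (-55121/143276 - 280549) - 186310 = -40195993645/143276 - 186310 = -66889745205/143276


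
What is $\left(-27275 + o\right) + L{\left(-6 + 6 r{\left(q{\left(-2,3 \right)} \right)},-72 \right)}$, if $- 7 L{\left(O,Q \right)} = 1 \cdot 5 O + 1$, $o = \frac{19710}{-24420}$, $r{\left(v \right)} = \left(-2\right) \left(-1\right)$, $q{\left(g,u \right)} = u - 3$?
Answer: $- \frac{155442783}{5698} \approx -27280.0$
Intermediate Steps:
$q{\left(g,u \right)} = -3 + u$
$r{\left(v \right)} = 2$
$o = - \frac{657}{814}$ ($o = 19710 \left(- \frac{1}{24420}\right) = - \frac{657}{814} \approx -0.80713$)
$L{\left(O,Q \right)} = - \frac{1}{7} - \frac{5 O}{7}$ ($L{\left(O,Q \right)} = - \frac{1 \cdot 5 O + 1}{7} = - \frac{5 O + 1}{7} = - \frac{1 + 5 O}{7} = - \frac{1}{7} - \frac{5 O}{7}$)
$\left(-27275 + o\right) + L{\left(-6 + 6 r{\left(q{\left(-2,3 \right)} \right)},-72 \right)} = \left(-27275 - \frac{657}{814}\right) - \left(\frac{1}{7} + \frac{5 \left(-6 + 6 \cdot 2\right)}{7}\right) = - \frac{22202507}{814} - \left(\frac{1}{7} + \frac{5 \left(-6 + 12\right)}{7}\right) = - \frac{22202507}{814} - \frac{31}{7} = - \frac{155442783}{5698}$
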